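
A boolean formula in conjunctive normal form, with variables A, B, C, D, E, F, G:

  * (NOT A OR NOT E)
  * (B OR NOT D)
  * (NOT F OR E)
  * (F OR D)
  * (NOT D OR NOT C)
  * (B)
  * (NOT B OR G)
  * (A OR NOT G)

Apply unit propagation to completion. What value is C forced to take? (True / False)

Unit clause (B) sets B = True.
From (G OR NOT B) and B = True: G = True.
(A OR NOT G): since G = True, the clause reduces to (A). A = True.
From (NOT A OR NOT E) and A = True: E = False.
(NOT F OR E): since E = False, the clause reduces to (NOT F). F = False.
From (F OR D) and F = False: D = True.
(NOT C OR NOT D) with D = True leaves only NOT C, so C = False.

False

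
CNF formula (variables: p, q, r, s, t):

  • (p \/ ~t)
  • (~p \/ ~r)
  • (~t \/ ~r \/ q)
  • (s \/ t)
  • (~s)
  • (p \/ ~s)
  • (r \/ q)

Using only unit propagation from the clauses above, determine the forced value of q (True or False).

True

(~s) stands alone — s = False.
(t \/ s) with s = False leaves only t, so t = True.
In (p \/ ~t), ~t is now false; p must hold, so p = True.
(~p \/ ~r): since p = True, the clause reduces to (~r). r = False.
In (r \/ q), r is now false; q must hold, so q = True.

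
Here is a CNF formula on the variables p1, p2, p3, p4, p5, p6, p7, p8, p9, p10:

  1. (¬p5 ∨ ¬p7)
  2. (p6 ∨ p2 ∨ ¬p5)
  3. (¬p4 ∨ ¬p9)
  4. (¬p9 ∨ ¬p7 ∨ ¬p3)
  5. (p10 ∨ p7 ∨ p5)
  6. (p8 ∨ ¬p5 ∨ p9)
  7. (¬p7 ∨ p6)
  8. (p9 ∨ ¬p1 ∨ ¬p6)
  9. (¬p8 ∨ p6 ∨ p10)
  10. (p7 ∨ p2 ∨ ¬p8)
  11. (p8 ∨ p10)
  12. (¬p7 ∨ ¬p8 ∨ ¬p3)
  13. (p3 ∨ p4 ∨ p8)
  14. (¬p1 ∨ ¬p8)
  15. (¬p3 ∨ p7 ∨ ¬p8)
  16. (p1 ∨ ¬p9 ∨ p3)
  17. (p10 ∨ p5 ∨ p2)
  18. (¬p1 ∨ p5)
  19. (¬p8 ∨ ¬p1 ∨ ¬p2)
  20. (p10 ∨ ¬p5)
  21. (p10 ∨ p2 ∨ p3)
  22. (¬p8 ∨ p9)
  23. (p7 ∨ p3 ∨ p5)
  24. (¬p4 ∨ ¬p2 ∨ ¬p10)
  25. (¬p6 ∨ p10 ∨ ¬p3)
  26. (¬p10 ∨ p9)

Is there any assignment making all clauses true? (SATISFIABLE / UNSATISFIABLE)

Branch on p1: take p1 = True.
  then p8 is forced to False.
  then p10 is forced to True.
  then p5 is forced to True.
  then p7 is forced to False.
  then p9 is forced to True.
  then p4 is forced to False.
  then p3 is forced to True.
Try p2 = False.
  then p6 is forced to True.
So p1=T, p2=F, p3=T, p4=F, p5=T, p6=T, p7=F, p8=F, p9=T, p10=T is a satisfying assignment.

SATISFIABLE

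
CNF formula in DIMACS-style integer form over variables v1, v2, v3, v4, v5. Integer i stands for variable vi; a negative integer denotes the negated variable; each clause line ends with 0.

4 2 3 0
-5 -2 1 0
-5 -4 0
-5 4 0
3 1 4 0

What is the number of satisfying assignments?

Case analysis on v4 and v5:
  v4=1, v5=1: a clause becomes empty — 0.
  v4=1, v5=0: v1, v2, v3 free → 2^3 = 8.
  v4=0, v5=1: a clause becomes empty — 0.
  v4=0, v5=0: 5 of the 8 assignments to (v1,v2,v3) work.
Total: 0 + 8 + 0 + 5 = 13.

13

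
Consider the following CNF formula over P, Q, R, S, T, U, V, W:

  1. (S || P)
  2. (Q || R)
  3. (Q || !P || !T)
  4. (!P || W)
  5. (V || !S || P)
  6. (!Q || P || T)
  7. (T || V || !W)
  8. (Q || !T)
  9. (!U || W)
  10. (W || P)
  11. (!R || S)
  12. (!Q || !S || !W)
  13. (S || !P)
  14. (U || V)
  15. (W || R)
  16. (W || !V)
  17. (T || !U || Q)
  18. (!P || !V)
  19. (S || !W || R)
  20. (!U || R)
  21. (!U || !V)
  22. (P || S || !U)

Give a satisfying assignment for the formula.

P=F  Q=F  R=T  S=T  T=F  U=F  V=T  W=T

Set P = False and propagate.
  then S is forced to True.
  then V is forced to True.
  then W is forced to True.
  then Q is forced to False.
  then R is forced to True.
  then T is forced to False.
  then U is forced to False.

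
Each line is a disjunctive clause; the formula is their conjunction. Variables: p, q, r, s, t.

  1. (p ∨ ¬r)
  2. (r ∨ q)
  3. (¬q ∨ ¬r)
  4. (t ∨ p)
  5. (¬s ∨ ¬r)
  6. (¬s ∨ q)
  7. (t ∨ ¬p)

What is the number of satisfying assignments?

5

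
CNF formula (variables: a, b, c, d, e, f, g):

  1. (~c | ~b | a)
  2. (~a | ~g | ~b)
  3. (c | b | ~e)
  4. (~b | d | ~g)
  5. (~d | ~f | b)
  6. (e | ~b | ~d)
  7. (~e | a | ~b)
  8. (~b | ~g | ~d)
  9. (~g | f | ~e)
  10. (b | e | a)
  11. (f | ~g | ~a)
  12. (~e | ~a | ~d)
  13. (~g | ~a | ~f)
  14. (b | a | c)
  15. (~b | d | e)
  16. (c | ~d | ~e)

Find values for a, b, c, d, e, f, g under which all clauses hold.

a = True, b = True, c = True, d = False, e = True, f = True, g = False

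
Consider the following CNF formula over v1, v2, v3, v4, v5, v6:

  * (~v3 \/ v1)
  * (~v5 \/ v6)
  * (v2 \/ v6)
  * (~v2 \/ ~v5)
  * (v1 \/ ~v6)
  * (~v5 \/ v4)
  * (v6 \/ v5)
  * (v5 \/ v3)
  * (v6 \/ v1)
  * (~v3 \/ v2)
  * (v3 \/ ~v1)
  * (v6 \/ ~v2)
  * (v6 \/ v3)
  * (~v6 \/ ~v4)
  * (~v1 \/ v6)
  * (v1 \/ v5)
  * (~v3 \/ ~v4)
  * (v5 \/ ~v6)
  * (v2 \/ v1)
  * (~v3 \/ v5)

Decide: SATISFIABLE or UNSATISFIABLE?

v6 = True:
  propagation gives v1=True, v3=True, v2=True, v5=False; an empty clause results — contradiction.
v6 = False:
  propagation gives v5=False; an empty clause results — contradiction.
Every branch closes, so no satisfying assignment exists.

UNSATISFIABLE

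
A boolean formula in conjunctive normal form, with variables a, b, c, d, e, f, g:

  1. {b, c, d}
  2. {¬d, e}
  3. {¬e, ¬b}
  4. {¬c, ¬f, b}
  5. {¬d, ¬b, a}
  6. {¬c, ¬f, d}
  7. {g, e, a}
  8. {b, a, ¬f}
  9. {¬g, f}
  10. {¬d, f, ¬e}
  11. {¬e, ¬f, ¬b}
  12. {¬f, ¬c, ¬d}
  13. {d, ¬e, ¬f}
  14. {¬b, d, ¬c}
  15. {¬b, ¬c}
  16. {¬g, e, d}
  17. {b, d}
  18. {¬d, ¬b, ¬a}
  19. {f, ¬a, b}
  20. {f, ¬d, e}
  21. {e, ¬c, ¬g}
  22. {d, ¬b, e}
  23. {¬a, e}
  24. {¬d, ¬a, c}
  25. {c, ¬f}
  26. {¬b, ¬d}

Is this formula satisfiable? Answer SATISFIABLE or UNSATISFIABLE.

UNSATISFIABLE

d = True:
  propagation gives e=True, b=False, f=True, c=False; an empty clause results — contradiction.
d = False:
  propagation gives b=True, e=False; an empty clause results — contradiction.
Every branch closes, so no satisfying assignment exists.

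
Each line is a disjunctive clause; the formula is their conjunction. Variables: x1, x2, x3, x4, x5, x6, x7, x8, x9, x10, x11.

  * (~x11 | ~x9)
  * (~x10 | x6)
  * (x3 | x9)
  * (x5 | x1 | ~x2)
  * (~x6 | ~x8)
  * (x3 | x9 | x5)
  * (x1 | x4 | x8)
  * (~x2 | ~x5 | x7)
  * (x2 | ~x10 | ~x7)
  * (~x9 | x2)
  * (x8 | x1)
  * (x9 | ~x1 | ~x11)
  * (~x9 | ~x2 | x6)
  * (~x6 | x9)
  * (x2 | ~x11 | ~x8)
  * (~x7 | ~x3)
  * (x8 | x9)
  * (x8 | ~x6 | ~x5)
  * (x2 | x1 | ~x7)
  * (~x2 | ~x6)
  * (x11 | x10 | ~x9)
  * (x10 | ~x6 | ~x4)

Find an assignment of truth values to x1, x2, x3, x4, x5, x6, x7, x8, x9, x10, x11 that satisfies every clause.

x1 = True, x2 = True, x3 = True, x4 = False, x5 = False, x6 = False, x7 = False, x8 = True, x9 = False, x10 = False, x11 = False

Check each clause:
  1. (~x9 | ~x11) — ~x11 is true.
  2. (x6 | ~x10) — ~x10 is true.
  3. (x3 | x9) — x3 is true.
  4. (~x2 | x1 | x5) — x1 is true.
  5. (~x8 | ~x6) — ~x6 is true.
  6. (x5 | x3 | x9) — x3 is true.
  7. (x1 | x4 | x8) — x8 is true.
  8. (~x2 | ~x5 | x7) — ~x5 is true.
  9. (x2 | ~x10 | ~x7) — ~x7 is true.
  10. (~x9 | x2) — x2 is true.
  11. (x8 | x1) — x8 is true.
  12. (~x1 | ~x11 | x9) — ~x11 is true.
  13. (~x9 | ~x2 | x6) — ~x9 is true.
  14. (x9 | ~x6) — ~x6 is true.
  15. (~x11 | ~x8 | x2) — x2 is true.
  16. (~x3 | ~x7) — ~x7 is true.
  17. (x9 | x8) — x8 is true.
  18. (x8 | ~x5 | ~x6) — x8 is true.
  19. (~x7 | x1 | x2) — x1 is true.
  20. (~x2 | ~x6) — ~x6 is true.
  21. (x10 | ~x9 | x11) — ~x9 is true.
  22. (~x6 | x10 | ~x4) — ~x6 is true.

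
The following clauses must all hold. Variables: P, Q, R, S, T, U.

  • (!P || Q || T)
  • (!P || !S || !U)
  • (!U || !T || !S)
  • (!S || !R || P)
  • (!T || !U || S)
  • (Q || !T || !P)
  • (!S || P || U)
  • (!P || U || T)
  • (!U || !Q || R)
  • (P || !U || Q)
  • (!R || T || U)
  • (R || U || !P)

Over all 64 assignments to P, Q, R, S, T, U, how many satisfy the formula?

Split on U, then P.
  U=1, P=1: remaining (Q,R,S,T) ∈ {(1,1,0,0)} — 1.
  U=1, P=0: remaining (Q,R,S,T) ∈ {(1,1,0,0)} — 1.
  U=0, P=1: remaining (Q,R,S,T) ∈ {(1,1,0,1); (1,1,1,1)} — 2.
  U=0, P=0: Q free; 3 ways for (R,S,T) × 2^1 = 6.
Total: 1 + 1 + 2 + 6 = 10.

10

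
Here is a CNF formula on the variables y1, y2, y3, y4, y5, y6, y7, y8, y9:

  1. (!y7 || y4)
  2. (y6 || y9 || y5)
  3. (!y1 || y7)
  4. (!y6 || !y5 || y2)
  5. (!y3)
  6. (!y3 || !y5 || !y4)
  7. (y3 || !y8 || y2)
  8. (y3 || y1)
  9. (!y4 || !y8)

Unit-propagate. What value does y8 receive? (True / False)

False

Unit clause (!y3) sets y3 = False.
From (y1 || y3) and y3 = False: y1 = True.
In (y7 || !y1), !y1 is now false; y7 must hold, so y7 = True.
(!y7 || y4): since y7 = True, the clause reduces to (y4). y4 = True.
(!y8 || !y4) with y4 = True leaves only !y8, so y8 = False.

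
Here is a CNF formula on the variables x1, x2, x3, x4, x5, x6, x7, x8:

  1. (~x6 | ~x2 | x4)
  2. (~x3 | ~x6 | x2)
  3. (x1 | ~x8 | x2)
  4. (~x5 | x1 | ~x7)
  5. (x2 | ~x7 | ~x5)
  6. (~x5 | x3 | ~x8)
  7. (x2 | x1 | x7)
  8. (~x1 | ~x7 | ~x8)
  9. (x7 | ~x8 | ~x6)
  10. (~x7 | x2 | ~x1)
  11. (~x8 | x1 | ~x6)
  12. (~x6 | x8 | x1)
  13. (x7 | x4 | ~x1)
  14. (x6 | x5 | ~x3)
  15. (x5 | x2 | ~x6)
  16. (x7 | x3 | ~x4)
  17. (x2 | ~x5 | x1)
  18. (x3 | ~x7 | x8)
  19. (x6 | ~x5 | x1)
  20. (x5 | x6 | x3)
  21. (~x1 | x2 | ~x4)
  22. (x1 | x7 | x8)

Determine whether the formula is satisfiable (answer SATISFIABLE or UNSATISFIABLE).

Set x1 = True and propagate.
The remaining clauses are satisfied by x2 = True, x3 = True, x4 = False, x5 = True, x6 = False, x7 = True, x8 = False.
Every clause has at least one true literal under this assignment.
So x1=1, x2=1, x3=1, x4=0, x5=1, x6=0, x7=1, x8=0 is a satisfying assignment.

SATISFIABLE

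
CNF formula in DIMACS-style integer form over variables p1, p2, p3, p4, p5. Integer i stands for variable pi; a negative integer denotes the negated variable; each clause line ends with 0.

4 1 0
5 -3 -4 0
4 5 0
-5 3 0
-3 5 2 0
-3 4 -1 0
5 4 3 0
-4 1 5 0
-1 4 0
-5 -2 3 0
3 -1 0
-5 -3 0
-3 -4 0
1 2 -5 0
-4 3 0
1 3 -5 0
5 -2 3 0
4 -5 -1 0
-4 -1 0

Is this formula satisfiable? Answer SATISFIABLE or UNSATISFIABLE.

p3 = True:
  propagation gives p5=False, p4=False; an empty clause results — contradiction.
p3 = False:
  propagation gives p5=False, p4=True; an empty clause results — contradiction.
Every branch closes, so no satisfying assignment exists.

UNSATISFIABLE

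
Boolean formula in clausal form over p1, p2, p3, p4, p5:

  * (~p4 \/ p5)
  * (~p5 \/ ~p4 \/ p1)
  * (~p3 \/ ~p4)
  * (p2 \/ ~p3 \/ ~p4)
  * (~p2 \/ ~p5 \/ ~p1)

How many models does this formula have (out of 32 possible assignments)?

15

Split on p4, then p5.
  p4=T, p5=T: remaining (p1,p2,p3) ∈ {(T,F,F)} — 1.
  p4=T, p5=F: a clause becomes empty — 0.
  p4=F, p5=T: p3 free; 3 ways for (p1,p2) × 2^1 = 6.
  p4=F, p5=F: p1, p2, p3 free → 2^3 = 8.
Total: 1 + 0 + 6 + 8 = 15.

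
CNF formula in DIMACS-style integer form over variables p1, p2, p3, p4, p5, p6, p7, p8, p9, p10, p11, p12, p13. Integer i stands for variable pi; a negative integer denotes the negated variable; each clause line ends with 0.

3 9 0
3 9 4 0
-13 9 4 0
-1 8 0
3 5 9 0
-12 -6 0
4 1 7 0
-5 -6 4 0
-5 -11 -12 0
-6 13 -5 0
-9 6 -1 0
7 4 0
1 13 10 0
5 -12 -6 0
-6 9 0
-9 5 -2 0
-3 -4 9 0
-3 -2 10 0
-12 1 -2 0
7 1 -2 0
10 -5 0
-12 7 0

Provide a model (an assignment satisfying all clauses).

p1=F, p2=F, p3=T, p4=T, p5=T, p6=F, p7=F, p8=F, p9=T, p10=T, p11=F, p12=F, p13=T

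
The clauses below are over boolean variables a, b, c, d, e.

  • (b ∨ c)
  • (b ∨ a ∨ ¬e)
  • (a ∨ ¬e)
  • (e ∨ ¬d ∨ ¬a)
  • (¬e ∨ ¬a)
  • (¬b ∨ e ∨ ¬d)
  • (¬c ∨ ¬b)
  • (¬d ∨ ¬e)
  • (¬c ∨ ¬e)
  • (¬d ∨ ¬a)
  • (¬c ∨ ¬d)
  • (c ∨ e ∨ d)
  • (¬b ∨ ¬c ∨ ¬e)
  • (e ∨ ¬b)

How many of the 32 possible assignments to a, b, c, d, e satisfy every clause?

Satisfying assignments:
  a=F b=F c=T d=F e=F
  a=T b=F c=T d=F e=F
That's 2 in total.

2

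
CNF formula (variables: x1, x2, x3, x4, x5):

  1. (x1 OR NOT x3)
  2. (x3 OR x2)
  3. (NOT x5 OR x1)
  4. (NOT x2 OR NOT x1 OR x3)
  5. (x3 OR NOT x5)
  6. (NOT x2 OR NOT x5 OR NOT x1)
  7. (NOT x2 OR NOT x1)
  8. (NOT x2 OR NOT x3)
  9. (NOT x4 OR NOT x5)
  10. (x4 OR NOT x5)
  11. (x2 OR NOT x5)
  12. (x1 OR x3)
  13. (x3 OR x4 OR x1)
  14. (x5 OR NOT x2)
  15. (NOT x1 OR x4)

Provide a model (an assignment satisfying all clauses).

Try x1 = True.
  then x2 is forced to False.
  then x3 is forced to True.
  then x5 is forced to False.
  then x4 is forced to True.
Every clause has at least one true literal under this assignment.

x1=1, x2=0, x3=1, x4=1, x5=0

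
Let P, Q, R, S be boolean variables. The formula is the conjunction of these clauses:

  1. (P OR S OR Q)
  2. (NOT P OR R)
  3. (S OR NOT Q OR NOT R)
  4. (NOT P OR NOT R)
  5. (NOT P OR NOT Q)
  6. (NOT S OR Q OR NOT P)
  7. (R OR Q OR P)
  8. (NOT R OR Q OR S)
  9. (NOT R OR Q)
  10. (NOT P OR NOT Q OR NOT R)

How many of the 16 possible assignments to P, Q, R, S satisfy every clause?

Satisfying assignments:
  P=0 Q=1 R=0 S=0
  P=0 Q=1 R=0 S=1
  P=0 Q=1 R=1 S=1
Count: 3.

3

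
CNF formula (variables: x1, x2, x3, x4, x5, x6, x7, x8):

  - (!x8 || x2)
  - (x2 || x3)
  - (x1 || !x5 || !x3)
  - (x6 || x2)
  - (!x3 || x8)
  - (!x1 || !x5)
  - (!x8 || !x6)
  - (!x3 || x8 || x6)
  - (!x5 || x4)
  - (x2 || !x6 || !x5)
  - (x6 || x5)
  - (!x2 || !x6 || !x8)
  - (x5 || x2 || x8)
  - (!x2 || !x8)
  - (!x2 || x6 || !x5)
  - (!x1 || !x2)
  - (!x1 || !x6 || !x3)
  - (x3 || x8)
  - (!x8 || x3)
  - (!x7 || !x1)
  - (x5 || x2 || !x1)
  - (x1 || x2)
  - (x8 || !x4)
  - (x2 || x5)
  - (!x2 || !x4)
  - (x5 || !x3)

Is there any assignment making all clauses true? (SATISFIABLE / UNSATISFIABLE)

UNSATISFIABLE

x2 = True:
  propagation gives x8=False, x3=False; an empty clause results — contradiction.
x2 = False:
  propagation gives x8=False, x3=True; an empty clause results — contradiction.
Every branch closes, so no satisfying assignment exists.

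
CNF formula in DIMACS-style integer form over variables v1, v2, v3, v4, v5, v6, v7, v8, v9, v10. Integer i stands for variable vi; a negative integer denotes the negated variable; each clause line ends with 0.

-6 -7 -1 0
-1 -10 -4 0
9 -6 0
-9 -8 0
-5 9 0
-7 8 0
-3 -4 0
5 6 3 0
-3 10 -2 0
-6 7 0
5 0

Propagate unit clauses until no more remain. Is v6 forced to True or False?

False

(v5) stands alone — v5 = True.
In (v9 OR NOT v5), NOT v5 is now false; v9 must hold, so v9 = True.
(NOT v9 OR NOT v8): since v9 = True, the clause reduces to (NOT v8). v8 = False.
(NOT v7 OR v8) with v8 = False leaves only NOT v7, so v7 = False.
In (NOT v6 OR v7), v7 is now false; NOT v6 must hold, so v6 = False.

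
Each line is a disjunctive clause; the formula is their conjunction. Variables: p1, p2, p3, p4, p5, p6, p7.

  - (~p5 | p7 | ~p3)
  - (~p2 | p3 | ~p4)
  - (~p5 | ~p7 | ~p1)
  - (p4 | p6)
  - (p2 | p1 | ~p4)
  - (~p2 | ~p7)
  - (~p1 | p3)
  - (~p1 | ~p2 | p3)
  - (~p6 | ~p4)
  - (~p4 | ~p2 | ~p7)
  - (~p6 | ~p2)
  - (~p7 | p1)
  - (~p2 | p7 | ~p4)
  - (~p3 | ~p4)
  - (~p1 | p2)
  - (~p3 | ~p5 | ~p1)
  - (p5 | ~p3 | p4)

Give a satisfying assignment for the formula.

Branch on p1: take p1 = False.
  then p7 is forced to False.
The remaining clauses are satisfied by p2 = False, p3 = False, p4 = False, p5 = True, p6 = True.
Check each clause:
  1. (p7 | ~p5 | ~p3) — ~p3 is true.
  2. (p3 | ~p4 | ~p2) — ~p4 is true.
  3. (~p7 | ~p1 | ~p5) — ~p7 is true.
  4. (p4 | p6) — p6 is true.
  5. (p2 | p1 | ~p4) — ~p4 is true.
  6. (~p7 | ~p2) — ~p7 is true.
  7. (p3 | ~p1) — ~p1 is true.
  8. (~p1 | ~p2 | p3) — ~p1 is true.
  9. (~p6 | ~p4) — ~p4 is true.
  10. (~p7 | ~p2 | ~p4) — ~p7 is true.
  11. (~p2 | ~p6) — ~p2 is true.
  12. (~p7 | p1) — ~p7 is true.
  13. (p7 | ~p4 | ~p2) — ~p4 is true.
  14. (~p4 | ~p3) — ~p4 is true.
  15. (p2 | ~p1) — ~p1 is true.
  16. (~p5 | ~p1 | ~p3) — ~p3 is true.
  17. (p4 | ~p3 | p5) — ~p3 is true.

p1 = False, p2 = False, p3 = False, p4 = False, p5 = True, p6 = True, p7 = False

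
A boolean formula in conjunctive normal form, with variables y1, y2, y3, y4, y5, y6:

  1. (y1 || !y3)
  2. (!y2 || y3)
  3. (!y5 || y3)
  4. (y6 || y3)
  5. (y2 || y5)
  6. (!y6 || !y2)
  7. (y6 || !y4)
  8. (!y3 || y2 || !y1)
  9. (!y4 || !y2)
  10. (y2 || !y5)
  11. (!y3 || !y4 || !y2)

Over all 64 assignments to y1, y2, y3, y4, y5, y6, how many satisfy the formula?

2

The models are:
  y1=1 y2=1 y3=1 y4=0 y5=0 y6=0
  y1=1 y2=1 y3=1 y4=0 y5=1 y6=0
Count: 2.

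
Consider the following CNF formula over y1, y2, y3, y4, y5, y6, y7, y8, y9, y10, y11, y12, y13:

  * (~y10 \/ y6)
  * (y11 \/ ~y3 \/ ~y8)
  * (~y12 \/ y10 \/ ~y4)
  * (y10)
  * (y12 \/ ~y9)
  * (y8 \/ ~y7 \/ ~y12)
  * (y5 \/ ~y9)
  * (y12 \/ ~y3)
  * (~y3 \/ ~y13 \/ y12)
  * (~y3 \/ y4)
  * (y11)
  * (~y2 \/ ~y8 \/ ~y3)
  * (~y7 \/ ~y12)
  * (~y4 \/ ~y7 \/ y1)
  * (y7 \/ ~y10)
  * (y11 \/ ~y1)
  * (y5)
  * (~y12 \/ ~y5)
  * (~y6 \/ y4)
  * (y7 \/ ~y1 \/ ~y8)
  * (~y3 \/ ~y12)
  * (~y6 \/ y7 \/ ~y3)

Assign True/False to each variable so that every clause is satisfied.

y1 = True, y2 = False, y3 = False, y4 = True, y5 = True, y6 = True, y7 = True, y8 = False, y9 = False, y10 = True, y11 = True, y12 = False, y13 = False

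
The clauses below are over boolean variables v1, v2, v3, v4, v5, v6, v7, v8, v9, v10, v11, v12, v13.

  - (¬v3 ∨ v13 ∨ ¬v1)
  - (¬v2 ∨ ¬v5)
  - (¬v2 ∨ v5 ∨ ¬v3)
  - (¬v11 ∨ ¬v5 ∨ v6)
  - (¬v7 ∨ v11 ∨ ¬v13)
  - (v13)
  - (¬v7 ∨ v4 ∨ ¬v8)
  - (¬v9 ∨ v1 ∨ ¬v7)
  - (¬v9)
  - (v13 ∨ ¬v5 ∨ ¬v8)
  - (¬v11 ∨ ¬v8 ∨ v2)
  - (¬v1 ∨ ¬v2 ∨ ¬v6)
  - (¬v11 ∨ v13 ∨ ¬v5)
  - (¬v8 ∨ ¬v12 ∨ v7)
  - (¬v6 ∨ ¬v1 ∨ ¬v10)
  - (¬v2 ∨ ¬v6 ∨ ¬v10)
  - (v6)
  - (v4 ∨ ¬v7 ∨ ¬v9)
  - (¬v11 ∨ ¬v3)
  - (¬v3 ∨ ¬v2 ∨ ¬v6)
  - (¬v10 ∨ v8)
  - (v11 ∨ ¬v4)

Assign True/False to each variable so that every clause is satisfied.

v1 = 0  v2 = 1  v3 = 0  v4 = 0  v5 = 0  v6 = 1  v7 = 0  v8 = 0  v9 = 0  v10 = 0  v11 = 0  v12 = 1  v13 = 1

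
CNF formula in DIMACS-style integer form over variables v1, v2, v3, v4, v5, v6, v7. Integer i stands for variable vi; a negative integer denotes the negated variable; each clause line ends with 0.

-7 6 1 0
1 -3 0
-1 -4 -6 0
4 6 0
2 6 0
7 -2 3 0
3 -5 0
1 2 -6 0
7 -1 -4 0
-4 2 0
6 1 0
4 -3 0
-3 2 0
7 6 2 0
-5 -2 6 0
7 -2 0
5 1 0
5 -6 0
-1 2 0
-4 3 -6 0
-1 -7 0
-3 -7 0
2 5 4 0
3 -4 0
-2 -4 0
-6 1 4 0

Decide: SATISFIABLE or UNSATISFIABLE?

UNSATISFIABLE

v2 = True:
  propagation gives v7=True, v1=False, v6=True, v3=False; an empty clause results — contradiction.
v2 = False:
  propagation gives v6=True, v1=True; an empty clause results — contradiction.
Every branch closes, so no satisfying assignment exists.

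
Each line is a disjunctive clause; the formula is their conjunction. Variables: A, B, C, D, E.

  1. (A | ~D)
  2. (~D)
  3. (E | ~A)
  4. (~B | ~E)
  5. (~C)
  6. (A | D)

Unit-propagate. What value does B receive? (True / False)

False

(~D) stands alone — D = False.
Unit clause (~C) sets C = False.
(A | D) with D = False leaves only A, so A = True.
(E | ~A) with A = True leaves only E, so E = True.
In (~E | ~B), ~E is now false; ~B must hold, so B = False.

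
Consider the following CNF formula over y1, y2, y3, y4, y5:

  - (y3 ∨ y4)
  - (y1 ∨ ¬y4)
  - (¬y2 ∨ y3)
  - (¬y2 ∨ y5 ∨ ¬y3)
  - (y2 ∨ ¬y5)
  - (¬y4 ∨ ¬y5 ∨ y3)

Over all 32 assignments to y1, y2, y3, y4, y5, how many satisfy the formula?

7

The models are:
  y1=0 y2=0 y3=1 y4=0 y5=0
  y1=0 y2=1 y3=1 y4=0 y5=1
  y1=1 y2=0 y3=0 y4=1 y5=0
  y1=1 y2=0 y3=1 y4=0 y5=0
  y1=1 y2=0 y3=1 y4=1 y5=0
  y1=1 y2=1 y3=1 y4=0 y5=1
  y1=1 y2=1 y3=1 y4=1 y5=1
That's 7 in total.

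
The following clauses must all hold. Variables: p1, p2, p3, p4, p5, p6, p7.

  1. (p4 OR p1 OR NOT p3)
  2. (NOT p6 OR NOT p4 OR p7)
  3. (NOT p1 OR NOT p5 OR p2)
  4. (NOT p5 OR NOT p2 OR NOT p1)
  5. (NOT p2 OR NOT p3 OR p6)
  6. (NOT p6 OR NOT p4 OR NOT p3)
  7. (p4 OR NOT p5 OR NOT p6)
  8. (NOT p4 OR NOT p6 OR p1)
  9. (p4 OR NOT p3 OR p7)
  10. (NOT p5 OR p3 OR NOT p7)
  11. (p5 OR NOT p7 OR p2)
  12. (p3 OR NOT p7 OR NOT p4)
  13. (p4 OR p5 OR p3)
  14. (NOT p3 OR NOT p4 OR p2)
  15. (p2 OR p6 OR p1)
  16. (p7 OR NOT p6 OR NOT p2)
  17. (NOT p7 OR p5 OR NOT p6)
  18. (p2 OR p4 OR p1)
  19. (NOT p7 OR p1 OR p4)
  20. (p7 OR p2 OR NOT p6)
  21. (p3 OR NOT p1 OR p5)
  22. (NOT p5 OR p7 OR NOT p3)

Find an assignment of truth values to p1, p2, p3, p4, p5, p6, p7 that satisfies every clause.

p1 = F  p2 = T  p3 = F  p4 = T  p5 = F  p6 = F  p7 = F

Check each clause:
  1. (p4 OR p1 OR NOT p3) — p4 is true.
  2. (NOT p6 OR p7 OR NOT p4) — NOT p6 is true.
  3. (NOT p1 OR p2 OR NOT p5) — p2 is true.
  4. (NOT p1 OR NOT p2 OR NOT p5) — NOT p5 is true.
  5. (NOT p3 OR p6 OR NOT p2) — NOT p3 is true.
  6. (NOT p4 OR NOT p3 OR NOT p6) — NOT p6 is true.
  7. (p4 OR NOT p5 OR NOT p6) — NOT p6 is true.
  8. (NOT p4 OR NOT p6 OR p1) — NOT p6 is true.
  9. (p4 OR NOT p3 OR p7) — p4 is true.
  10. (NOT p5 OR NOT p7 OR p3) — NOT p7 is true.
  11. (p2 OR p5 OR NOT p7) — NOT p7 is true.
  12. (p3 OR NOT p7 OR NOT p4) — NOT p7 is true.
  13. (p3 OR p5 OR p4) — p4 is true.
  14. (NOT p4 OR p2 OR NOT p3) — p2 is true.
  15. (p1 OR p2 OR p6) — p2 is true.
  16. (NOT p2 OR NOT p6 OR p7) — NOT p6 is true.
  17. (NOT p6 OR p5 OR NOT p7) — NOT p7 is true.
  18. (p2 OR p1 OR p4) — p2 is true.
  19. (p4 OR p1 OR NOT p7) — p4 is true.
  20. (p7 OR NOT p6 OR p2) — p2 is true.
  21. (NOT p1 OR p3 OR p5) — NOT p1 is true.
  22. (p7 OR NOT p5 OR NOT p3) — NOT p5 is true.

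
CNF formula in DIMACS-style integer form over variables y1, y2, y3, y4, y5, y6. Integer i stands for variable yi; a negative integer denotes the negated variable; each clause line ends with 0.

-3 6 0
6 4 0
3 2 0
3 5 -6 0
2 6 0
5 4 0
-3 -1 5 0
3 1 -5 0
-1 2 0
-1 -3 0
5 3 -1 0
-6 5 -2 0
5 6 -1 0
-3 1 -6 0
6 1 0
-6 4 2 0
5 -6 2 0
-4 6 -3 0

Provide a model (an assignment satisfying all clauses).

y1 = True, y2 = True, y3 = False, y4 = True, y5 = True, y6 = True

Branch on y1: take y1 = True.
  then y2 is forced to True.
  then y3 is forced to False.
  then y5 is forced to True.
Try y4 = True.
y6 is now unconstrained; take y6 = True.
Check each clause:
  1. (y6 ∨ ¬y3) — ¬y3 is true.
  2. (y6 ∨ y4) — y4 is true.
  3. (y2 ∨ y3) — y2 is true.
  4. (¬y6 ∨ y5 ∨ y3) — y5 is true.
  5. (y6 ∨ y2) — y2 is true.
  6. (y4 ∨ y5) — y4 is true.
  7. (y5 ∨ ¬y3 ∨ ¬y1) — y5 is true.
  8. (¬y5 ∨ y1 ∨ y3) — y1 is true.
  9. (y2 ∨ ¬y1) — y2 is true.
  10. (¬y1 ∨ ¬y3) — ¬y3 is true.
  11. (y3 ∨ y5 ∨ ¬y1) — y5 is true.
  12. (y5 ∨ ¬y2 ∨ ¬y6) — y5 is true.
  13. (y6 ∨ y5 ∨ ¬y1) — y5 is true.
  14. (y1 ∨ ¬y6 ∨ ¬y3) — y1 is true.
  15. (y1 ∨ y6) — y1 is true.
  16. (y4 ∨ ¬y6 ∨ y2) — y2 is true.
  17. (y2 ∨ ¬y6 ∨ y5) — y2 is true.
  18. (¬y4 ∨ y6 ∨ ¬y3) — ¬y3 is true.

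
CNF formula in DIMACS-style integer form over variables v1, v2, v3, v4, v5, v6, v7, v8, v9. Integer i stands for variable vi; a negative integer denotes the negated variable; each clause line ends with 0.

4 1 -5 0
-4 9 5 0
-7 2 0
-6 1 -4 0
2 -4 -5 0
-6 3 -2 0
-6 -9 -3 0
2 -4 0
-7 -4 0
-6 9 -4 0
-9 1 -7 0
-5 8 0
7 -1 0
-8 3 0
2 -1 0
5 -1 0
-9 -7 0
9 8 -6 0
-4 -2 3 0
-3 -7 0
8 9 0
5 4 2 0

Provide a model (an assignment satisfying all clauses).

v6 occurs only negated in the remaining clauses — set v6 = False.
Branch on v1: take v1 = False.
Try v2 = True.
For the remaining variables, v3 = True, v4 = True, v5 = False, v7 = False, v8 = True, v9 = True works.
Every clause has at least one true literal under this assignment.

v1=F, v2=T, v3=T, v4=T, v5=F, v6=F, v7=F, v8=T, v9=T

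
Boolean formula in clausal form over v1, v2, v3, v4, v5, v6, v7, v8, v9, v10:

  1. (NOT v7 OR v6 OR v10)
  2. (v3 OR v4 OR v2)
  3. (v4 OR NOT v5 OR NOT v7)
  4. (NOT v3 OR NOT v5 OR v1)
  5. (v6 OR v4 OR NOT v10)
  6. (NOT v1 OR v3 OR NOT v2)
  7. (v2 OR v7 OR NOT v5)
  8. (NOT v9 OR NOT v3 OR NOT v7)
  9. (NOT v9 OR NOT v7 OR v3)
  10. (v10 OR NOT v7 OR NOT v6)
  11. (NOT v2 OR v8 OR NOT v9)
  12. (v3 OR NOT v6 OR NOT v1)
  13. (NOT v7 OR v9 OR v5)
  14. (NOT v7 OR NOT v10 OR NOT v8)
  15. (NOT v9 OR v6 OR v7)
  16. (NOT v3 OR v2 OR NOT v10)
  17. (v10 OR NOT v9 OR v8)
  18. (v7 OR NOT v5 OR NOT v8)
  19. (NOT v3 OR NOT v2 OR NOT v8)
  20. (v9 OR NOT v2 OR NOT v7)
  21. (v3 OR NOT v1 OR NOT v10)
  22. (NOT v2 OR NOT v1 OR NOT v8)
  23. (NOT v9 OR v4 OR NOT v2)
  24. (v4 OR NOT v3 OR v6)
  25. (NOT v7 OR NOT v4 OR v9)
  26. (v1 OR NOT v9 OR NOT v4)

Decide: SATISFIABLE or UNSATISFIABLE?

SATISFIABLE

Try v1 = False.
Try v2 = True.
Try v3 = True.
  then v5 is forced to False.
  then v8 is forced to False.
  then v9 is forced to False.
  then v7 is forced to False.
For the remaining variables, v4 = False, v6 = True, v10 = False works.
So v1 = False, v2 = True, v3 = True, v4 = False, v5 = False, v6 = True, v7 = False, v8 = False, v9 = False, v10 = False is a satisfying assignment.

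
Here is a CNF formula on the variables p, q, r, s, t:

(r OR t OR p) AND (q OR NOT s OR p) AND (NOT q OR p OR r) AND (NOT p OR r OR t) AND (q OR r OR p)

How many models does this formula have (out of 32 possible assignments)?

18

Case analysis on p and r:
  p=T, r=T: q, s, t free → 2^3 = 8.
  p=T, r=F: remaining (q,s,t) ∈ {(F,F,T); (F,T,T); (T,F,T); (T,T,T)} — 4.
  p=F, r=T: t free; 3 ways for (q,s) × 2^1 = 6.
  p=F, r=F: a clause becomes empty — 0.
Total: 8 + 4 + 6 + 0 = 18.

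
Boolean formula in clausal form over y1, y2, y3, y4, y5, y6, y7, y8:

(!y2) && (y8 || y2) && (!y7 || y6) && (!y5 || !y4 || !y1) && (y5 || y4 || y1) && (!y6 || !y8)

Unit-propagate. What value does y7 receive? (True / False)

(!y2) is a unit clause: y2 = False.
(y2 || y8) with y2 = False leaves only y8, so y8 = True.
In (!y8 || !y6), !y8 is now false; !y6 must hold, so y6 = False.
(y6 || !y7): since y6 = False, the clause reduces to (!y7). y7 = False.

False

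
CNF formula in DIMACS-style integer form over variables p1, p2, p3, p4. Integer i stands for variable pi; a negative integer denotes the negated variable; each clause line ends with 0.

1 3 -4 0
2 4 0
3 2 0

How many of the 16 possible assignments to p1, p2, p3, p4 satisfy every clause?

Split on p2, then p3.
  p2=T, p3=T: remaining (p1,p4) ∈ {(F,F); (F,T); (T,F); (T,T)} — 4.
  p2=T, p3=F: remaining (p1,p4) ∈ {(F,F); (T,F); (T,T)} — 3.
  p2=F, p3=T: remaining (p1,p4) ∈ {(F,T); (T,T)} — 2.
  p2=F, p3=F: a clause becomes empty — 0.
Total: 4 + 3 + 2 + 0 = 9.

9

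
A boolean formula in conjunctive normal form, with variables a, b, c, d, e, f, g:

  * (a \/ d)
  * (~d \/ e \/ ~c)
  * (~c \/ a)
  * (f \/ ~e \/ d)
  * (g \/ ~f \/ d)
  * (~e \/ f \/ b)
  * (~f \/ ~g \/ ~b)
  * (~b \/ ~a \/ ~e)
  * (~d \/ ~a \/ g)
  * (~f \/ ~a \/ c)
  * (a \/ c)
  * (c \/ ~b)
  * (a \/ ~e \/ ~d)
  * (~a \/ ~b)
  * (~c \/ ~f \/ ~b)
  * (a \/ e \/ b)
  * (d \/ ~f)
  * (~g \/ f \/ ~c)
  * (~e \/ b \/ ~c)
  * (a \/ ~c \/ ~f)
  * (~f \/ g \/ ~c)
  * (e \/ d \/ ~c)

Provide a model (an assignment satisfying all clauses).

a = T  b = F  c = F  d = F  e = F  f = F  g = F

Branch on a: take a = True.
  then b is forced to False.
Set c = False and propagate.
  then f is forced to False.
  then e is forced to False.
Set d = False and propagate.
g is now unconstrained; take g = False.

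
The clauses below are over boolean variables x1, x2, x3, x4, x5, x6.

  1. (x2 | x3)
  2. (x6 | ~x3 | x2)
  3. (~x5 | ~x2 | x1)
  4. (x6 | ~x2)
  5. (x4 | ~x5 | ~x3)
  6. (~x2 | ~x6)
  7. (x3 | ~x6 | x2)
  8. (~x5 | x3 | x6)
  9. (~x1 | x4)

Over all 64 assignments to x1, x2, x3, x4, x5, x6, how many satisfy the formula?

Satisfying assignments:
  x1=0 x2=0 x3=1 x4=0 x5=0 x6=1
  x1=0 x2=0 x3=1 x4=1 x5=0 x6=1
  x1=0 x2=0 x3=1 x4=1 x5=1 x6=1
  x1=1 x2=0 x3=1 x4=1 x5=0 x6=1
  x1=1 x2=0 x3=1 x4=1 x5=1 x6=1
That's 5 in total.

5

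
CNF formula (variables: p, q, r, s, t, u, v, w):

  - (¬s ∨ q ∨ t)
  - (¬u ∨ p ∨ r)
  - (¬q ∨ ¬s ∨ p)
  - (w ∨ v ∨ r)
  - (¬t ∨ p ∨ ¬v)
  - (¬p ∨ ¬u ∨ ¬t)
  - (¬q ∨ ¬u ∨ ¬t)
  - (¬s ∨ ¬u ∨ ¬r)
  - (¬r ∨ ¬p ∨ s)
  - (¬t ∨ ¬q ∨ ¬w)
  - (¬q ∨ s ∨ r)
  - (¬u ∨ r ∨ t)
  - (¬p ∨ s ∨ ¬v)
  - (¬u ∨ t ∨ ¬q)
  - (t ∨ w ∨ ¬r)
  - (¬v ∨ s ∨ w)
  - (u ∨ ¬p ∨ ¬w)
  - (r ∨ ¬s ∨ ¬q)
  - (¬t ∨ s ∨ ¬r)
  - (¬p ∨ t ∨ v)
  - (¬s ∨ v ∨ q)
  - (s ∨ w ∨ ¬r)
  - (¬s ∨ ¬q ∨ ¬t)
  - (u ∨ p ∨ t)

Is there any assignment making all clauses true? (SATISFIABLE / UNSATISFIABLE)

SATISFIABLE

Try p = False.
Branch on q: take q = False.
Set r = True and propagate.
For the remaining variables, s = False, t = False, u = True, v = True, w = True works.
So p = 0, q = 0, r = 1, s = 0, t = 0, u = 1, v = 1, w = 1 is a satisfying assignment.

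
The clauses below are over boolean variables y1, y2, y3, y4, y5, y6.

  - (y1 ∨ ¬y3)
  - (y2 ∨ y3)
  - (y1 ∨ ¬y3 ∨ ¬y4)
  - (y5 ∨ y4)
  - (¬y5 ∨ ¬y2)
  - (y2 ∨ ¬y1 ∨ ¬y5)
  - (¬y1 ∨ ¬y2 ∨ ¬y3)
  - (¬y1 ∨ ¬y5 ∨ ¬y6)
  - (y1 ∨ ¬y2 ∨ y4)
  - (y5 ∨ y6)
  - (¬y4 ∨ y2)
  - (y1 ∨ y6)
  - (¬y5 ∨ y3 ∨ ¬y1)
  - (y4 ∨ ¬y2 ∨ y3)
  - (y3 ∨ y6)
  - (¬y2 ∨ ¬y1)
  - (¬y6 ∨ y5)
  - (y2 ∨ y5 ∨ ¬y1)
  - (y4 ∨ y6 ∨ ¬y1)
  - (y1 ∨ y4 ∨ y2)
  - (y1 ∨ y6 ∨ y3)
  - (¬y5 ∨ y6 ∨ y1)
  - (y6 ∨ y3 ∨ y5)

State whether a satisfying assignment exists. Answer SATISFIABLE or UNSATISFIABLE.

UNSATISFIABLE

y1 = True:
  propagation gives y2=False, y3=True, y5=False; an empty clause results — contradiction.
y1 = False:
  propagation gives y3=False, y2=True, y5=False, y4=True; an empty clause results — contradiction.
Every branch closes, so no satisfying assignment exists.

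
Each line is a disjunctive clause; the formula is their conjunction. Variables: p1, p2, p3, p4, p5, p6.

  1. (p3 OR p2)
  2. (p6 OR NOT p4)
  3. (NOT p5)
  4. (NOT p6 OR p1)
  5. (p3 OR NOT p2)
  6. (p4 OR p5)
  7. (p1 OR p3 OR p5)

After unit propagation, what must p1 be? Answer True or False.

True

(NOT p5) stands alone — p5 = False.
In (p5 OR p4), p5 is now false; p4 must hold, so p4 = True.
(NOT p4 OR p6) with p4 = True leaves only p6, so p6 = True.
(p1 OR NOT p6): since p6 = True, the clause reduces to (p1). p1 = True.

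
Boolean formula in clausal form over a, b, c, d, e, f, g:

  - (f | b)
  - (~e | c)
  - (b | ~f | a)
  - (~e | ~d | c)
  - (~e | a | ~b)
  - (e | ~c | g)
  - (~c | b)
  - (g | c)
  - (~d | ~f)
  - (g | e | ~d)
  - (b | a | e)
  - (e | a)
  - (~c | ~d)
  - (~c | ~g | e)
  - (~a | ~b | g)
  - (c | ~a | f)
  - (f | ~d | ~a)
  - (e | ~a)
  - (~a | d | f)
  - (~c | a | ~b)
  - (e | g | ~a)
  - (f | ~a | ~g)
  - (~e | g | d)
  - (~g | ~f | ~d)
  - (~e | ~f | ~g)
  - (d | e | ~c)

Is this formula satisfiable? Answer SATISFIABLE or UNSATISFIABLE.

UNSATISFIABLE

e = True:
  propagation gives c=True, b=True, a=True, d=False; an empty clause results — contradiction.
e = False:
  propagation gives a=True; an empty clause results — contradiction.
Every branch closes, so no satisfying assignment exists.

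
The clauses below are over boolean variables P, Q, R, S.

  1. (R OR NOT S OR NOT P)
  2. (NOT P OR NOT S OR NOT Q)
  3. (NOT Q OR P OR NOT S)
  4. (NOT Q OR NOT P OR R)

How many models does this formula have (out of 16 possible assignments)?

Case analysis on P and Q:
  P=T, Q=T: remaining (R,S) ∈ {(T,F)} — 1.
  P=T, Q=F: remaining (R,S) ∈ {(F,F); (T,F); (T,T)} — 3.
  P=F, Q=T: remaining (R,S) ∈ {(F,F); (T,F)} — 2.
  P=F, Q=F: remaining (R,S) ∈ {(F,F); (F,T); (T,F); (T,T)} — 4.
Total: 1 + 3 + 2 + 4 = 10.

10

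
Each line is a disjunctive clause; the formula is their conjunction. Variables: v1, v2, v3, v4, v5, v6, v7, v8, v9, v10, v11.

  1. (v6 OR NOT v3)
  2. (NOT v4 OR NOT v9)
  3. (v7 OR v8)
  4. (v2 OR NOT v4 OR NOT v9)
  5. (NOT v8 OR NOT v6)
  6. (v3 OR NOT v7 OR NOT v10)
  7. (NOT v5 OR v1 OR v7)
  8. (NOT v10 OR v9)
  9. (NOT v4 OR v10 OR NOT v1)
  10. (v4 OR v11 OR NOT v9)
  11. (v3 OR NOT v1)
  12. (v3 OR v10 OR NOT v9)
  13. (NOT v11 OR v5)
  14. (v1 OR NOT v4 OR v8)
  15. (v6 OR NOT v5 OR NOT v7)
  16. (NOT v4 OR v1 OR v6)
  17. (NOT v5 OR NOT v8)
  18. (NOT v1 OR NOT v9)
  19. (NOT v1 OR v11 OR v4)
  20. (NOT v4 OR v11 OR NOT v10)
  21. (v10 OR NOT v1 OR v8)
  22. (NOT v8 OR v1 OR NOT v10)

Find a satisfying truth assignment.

v2 occurs only positively in the remaining clauses — set v2 = True.
Set v1 = False and propagate.
Branch on v3: take v3 = True.
  then v6 is forced to True.
  then v8 is forced to False.
  then v7 is forced to True.
  then v4 is forced to False.
Try v5 = True.
The remaining clauses are satisfied by v9 = False, v10 = False, v11 = False.

v1=False, v2=True, v3=True, v4=False, v5=True, v6=True, v7=True, v8=False, v9=False, v10=False, v11=False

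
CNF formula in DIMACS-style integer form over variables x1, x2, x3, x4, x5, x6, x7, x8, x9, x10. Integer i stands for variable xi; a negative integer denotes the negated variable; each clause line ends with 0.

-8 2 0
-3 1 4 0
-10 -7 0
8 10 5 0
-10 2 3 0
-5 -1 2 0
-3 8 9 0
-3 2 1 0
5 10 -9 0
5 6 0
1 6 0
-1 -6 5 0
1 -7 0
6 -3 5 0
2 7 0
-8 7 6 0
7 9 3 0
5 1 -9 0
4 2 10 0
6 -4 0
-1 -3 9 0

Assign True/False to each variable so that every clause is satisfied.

x1 = T, x2 = T, x3 = T, x4 = T, x5 = T, x6 = T, x7 = F, x8 = T, x9 = T, x10 = F

Check each clause:
  1. (~x8 | x2) — x2 is true.
  2. (x1 | ~x3 | x4) — x1 is true.
  3. (~x10 | ~x7) — ~x7 is true.
  4. (x5 | x8 | x10) — x8 is true.
  5. (x3 | x2 | ~x10) — x2 is true.
  6. (~x1 | x2 | ~x5) — x2 is true.
  7. (x8 | x9 | ~x3) — x8 is true.
  8. (~x3 | x1 | x2) — x1 is true.
  9. (~x9 | x10 | x5) — x5 is true.
  10. (x6 | x5) — x5 is true.
  11. (x6 | x1) — x1 is true.
  12. (~x6 | x5 | ~x1) — x5 is true.
  13. (x1 | ~x7) — x1 is true.
  14. (x5 | ~x3 | x6) — x5 is true.
  15. (x7 | x2) — x2 is true.
  16. (~x8 | x7 | x6) — x6 is true.
  17. (x3 | x9 | x7) — x9 is true.
  18. (x1 | x5 | ~x9) — x1 is true.
  19. (x2 | x4 | x10) — x2 is true.
  20. (x6 | ~x4) — x6 is true.
  21. (~x3 | x9 | ~x1) — x9 is true.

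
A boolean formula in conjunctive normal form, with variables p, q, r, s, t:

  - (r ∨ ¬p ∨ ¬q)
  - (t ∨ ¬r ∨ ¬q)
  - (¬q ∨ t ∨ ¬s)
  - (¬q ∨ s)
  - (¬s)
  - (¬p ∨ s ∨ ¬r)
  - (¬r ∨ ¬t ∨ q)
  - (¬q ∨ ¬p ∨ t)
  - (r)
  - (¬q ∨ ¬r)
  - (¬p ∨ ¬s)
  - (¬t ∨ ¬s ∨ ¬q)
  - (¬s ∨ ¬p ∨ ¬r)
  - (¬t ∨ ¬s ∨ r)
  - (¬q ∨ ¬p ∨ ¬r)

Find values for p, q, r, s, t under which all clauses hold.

Unit propagation: (¬s) forces s = False.
(¬q) is a unit clause, so q = False.
The clause (r) is unit: r must be True.
Unit propagation: (¬p) forces p = False.
Unit propagation: (¬t) forces t = False.

p=F, q=F, r=T, s=F, t=F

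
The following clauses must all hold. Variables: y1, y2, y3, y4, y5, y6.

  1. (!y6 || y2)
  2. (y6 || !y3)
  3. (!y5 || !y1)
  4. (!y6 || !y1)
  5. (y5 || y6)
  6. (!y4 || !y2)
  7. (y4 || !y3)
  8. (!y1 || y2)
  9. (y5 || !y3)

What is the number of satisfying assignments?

5

Satisfying assignments:
  y1=0 y2=0 y3=0 y4=0 y5=1 y6=0
  y1=0 y2=0 y3=0 y4=1 y5=1 y6=0
  y1=0 y2=1 y3=0 y4=0 y5=0 y6=1
  y1=0 y2=1 y3=0 y4=0 y5=1 y6=0
  y1=0 y2=1 y3=0 y4=0 y5=1 y6=1
Count: 5.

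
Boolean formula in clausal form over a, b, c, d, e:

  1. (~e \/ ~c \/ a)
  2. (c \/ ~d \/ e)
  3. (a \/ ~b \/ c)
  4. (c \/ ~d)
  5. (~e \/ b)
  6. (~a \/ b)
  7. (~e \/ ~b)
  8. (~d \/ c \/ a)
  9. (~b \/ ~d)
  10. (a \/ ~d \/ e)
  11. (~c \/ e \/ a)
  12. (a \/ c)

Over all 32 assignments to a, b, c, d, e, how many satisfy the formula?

The models are:
  a=T b=T c=F d=F e=F
  a=T b=T c=T d=F e=F
That's 2 in total.

2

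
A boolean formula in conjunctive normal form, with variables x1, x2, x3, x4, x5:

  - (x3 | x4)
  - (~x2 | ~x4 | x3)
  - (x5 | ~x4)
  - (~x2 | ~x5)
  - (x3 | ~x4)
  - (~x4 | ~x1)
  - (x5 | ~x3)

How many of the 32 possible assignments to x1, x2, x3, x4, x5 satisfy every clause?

Satisfying assignments:
  x1=0 x2=0 x3=1 x4=0 x5=1
  x1=0 x2=0 x3=1 x4=1 x5=1
  x1=1 x2=0 x3=1 x4=0 x5=1
Count: 3.

3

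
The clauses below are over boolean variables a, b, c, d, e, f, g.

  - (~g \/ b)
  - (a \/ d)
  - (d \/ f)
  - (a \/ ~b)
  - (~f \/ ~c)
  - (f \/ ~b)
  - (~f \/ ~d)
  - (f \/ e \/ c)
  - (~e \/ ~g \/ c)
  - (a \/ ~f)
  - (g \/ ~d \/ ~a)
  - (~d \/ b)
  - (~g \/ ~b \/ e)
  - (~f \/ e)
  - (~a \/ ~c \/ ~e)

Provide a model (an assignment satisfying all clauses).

a=T, b=T, c=F, d=F, e=T, f=T, g=F

Check each clause:
  1. (b \/ ~g) — ~g is true.
  2. (a \/ d) — a is true.
  3. (f \/ d) — f is true.
  4. (a \/ ~b) — a is true.
  5. (~f \/ ~c) — ~c is true.
  6. (~b \/ f) — f is true.
  7. (~f \/ ~d) — ~d is true.
  8. (e \/ c \/ f) — e is true.
  9. (~g \/ ~e \/ c) — ~g is true.
  10. (~f \/ a) — a is true.
  11. (~a \/ ~d \/ g) — ~d is true.
  12. (~d \/ b) — b is true.
  13. (e \/ ~g \/ ~b) — ~g is true.
  14. (~f \/ e) — e is true.
  15. (~a \/ ~e \/ ~c) — ~c is true.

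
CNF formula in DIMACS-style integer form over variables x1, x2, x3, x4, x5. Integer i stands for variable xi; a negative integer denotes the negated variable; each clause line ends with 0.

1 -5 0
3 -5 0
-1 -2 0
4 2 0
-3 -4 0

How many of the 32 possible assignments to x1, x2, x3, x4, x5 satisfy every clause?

5

The models are:
  x1=0 x2=0 x3=0 x4=1 x5=0
  x1=0 x2=1 x3=0 x4=0 x5=0
  x1=0 x2=1 x3=0 x4=1 x5=0
  x1=0 x2=1 x3=1 x4=0 x5=0
  x1=1 x2=0 x3=0 x4=1 x5=0
That's 5 in total.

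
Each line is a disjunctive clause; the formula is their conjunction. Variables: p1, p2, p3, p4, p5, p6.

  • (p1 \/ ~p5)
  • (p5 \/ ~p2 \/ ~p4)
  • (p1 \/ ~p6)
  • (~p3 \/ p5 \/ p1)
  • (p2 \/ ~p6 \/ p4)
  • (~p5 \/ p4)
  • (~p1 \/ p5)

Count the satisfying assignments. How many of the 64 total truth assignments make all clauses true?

Split on p5, then p1.
  p5=T, p1=T: forces p4=T; p2, p3, p6 free → 2^3 = 8.
  p5=T, p1=F: a clause becomes empty — 0.
  p5=F, p1=T: a clause becomes empty — 0.
  p5=F, p1=F: remaining (p2,p3,p4,p6) ∈ {(F,F,F,F); (F,F,T,F); (T,F,F,F)} — 3.
Total: 8 + 0 + 0 + 3 = 11.

11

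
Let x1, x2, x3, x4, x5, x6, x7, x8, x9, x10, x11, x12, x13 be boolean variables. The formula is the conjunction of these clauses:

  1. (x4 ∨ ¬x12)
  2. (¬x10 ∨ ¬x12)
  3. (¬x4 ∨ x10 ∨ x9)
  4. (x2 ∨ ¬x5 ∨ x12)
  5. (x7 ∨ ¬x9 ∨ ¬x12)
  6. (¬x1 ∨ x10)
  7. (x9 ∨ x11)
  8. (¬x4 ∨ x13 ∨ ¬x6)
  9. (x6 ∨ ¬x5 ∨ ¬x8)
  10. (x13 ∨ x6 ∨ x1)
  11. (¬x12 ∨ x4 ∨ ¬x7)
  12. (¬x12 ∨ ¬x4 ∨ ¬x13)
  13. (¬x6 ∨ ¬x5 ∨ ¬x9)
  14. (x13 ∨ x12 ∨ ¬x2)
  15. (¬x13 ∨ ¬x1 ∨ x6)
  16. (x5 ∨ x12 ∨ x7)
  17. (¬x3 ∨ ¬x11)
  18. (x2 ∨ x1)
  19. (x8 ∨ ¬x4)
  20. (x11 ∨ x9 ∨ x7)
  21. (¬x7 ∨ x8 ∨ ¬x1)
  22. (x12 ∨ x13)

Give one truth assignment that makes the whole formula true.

x1=False, x2=True, x3=False, x4=False, x5=True, x6=True, x7=True, x8=True, x9=False, x10=False, x11=True, x12=False, x13=True

Check each clause:
  1. (x4 ∨ ¬x12) — ¬x12 is true.
  2. (¬x12 ∨ ¬x10) — ¬x12 is true.
  3. (¬x4 ∨ x9 ∨ x10) — ¬x4 is true.
  4. (¬x5 ∨ x2 ∨ x12) — x2 is true.
  5. (x7 ∨ ¬x9 ∨ ¬x12) — x7 is true.
  6. (¬x1 ∨ x10) — ¬x1 is true.
  7. (x11 ∨ x9) — x11 is true.
  8. (¬x6 ∨ ¬x4 ∨ x13) — ¬x4 is true.
  9. (x6 ∨ ¬x5 ∨ ¬x8) — x6 is true.
  10. (x1 ∨ x13 ∨ x6) — x13 is true.
  11. (x4 ∨ ¬x7 ∨ ¬x12) — ¬x12 is true.
  12. (¬x4 ∨ ¬x12 ∨ ¬x13) — ¬x12 is true.
  13. (¬x9 ∨ ¬x5 ∨ ¬x6) — ¬x9 is true.
  14. (x12 ∨ ¬x2 ∨ x13) — x13 is true.
  15. (¬x13 ∨ ¬x1 ∨ x6) — ¬x1 is true.
  16. (x5 ∨ x12 ∨ x7) — x5 is true.
  17. (¬x11 ∨ ¬x3) — ¬x3 is true.
  18. (x2 ∨ x1) — x2 is true.
  19. (¬x4 ∨ x8) — x8 is true.
  20. (x9 ∨ x11 ∨ x7) — x11 is true.
  21. (x8 ∨ ¬x7 ∨ ¬x1) — x8 is true.
  22. (x13 ∨ x12) — x13 is true.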